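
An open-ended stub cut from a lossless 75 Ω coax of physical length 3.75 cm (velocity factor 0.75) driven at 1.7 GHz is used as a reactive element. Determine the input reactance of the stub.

λ = v/f = 0.75·c / 1.7 GHz = 0.132 m
βl = 2π·l/λ = 2π × 0.283 = 102°
tan(βl) = -4.7
For an open-ended stub, Z_in = −jZ_0·cot(βl) = −jZ_0/tan(βl)

X_in ≈ 15.9 Ω (inductive)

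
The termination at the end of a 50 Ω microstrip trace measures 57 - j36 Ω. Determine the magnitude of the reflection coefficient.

|Γ| ≈ 0.325

Γ = (Z_L − Z_0)/(Z_L + Z_0) = (7 − j36)/(107 − j36)
|Γ| = 36.7/113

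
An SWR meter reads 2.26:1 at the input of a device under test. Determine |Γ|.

|Γ| ≈ 0.387

|Γ| = (S − 1)/(S + 1) = (2.26 − 1)/(2.26 + 1) = 1.26/3.26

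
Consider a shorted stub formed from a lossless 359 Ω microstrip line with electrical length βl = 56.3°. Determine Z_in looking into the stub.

tan(βl) = 1.5
For a shorted stub, Z_in = jZ_0·tan(βl)

Z_in ≈ +j538 Ω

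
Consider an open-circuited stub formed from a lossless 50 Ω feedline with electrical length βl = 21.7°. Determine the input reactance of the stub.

tan(βl) = 0.398
For an open-circuited stub, Z_in = −jZ_0·cot(βl) = −jZ_0/tan(βl)

X_in ≈ -126 Ω (capacitive)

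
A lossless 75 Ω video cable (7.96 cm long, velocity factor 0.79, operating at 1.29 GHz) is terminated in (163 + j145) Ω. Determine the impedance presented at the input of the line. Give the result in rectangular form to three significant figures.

Z_in ≈ 44.4 + j83 Ω

λ = v/f = 0.79·c / 1.29 GHz = 0.184 m
βl = 2π·l/λ = 2π × 0.433 = 156°
tan(βl) = tan(156°) = -0.446
Z_in = Z_0·(Z_L + jZ_0·tanβl)/(Z_0 + jZ_L·tanβl)
     = 75·(163 + j112)/(140 − j72.7)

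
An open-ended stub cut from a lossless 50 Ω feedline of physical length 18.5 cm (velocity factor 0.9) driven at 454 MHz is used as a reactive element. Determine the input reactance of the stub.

λ = v/f = 0.9·c / 454 MHz = 0.595 m
βl = 2π·l/λ = 2π × 0.311 = 112°
tan(βl) = -2.48
For an open-ended stub, Z_in = −jZ_0·cot(βl) = −jZ_0/tan(βl)

X_in ≈ 20.2 Ω (inductive)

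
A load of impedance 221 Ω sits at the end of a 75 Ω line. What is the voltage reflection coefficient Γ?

Γ = 0.493

Γ = (Z_L − Z_0)/(Z_L + Z_0) = (221 − 75)/(221 + 75) = 146/296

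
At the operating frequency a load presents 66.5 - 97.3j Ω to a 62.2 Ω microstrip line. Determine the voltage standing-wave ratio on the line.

VSWR ≈ 4.05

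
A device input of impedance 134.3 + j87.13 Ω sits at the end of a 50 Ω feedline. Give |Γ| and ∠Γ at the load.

Γ = (Z_L − Z_0)/(Z_L + Z_0) = (84.3 + j87.13)/(184.3 + j87.13)
|Γ| = 121/204 = 0.595

Γ ≈ 0.595 ∠ 20.6°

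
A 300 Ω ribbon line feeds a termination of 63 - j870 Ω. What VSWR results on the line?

Γ = (Z_L − Z_0)/(Z_L + Z_0) = (-237 − j870)/(363 − j870)
|Γ| = 902/943 = 0.957
VSWR = (1 + |Γ|)/(1 − |Γ|) = 1.96/0.0435

VSWR ≈ 45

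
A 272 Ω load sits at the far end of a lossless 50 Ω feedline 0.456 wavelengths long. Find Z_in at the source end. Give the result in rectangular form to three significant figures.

Z_in ≈ 86.9 + j120 Ω

βl = 2π × 0.456 = 164°
tan(βl) = tan(164°) = -0.284
Z_in = Z_0·(Z_L + jZ_0·tanβl)/(Z_0 + jZ_L·tanβl)
     = 50·(272 − j14.2)/(50 − j77.2)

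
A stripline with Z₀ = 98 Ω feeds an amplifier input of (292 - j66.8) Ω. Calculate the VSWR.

VSWR ≈ 3.15

Γ = (Z_L − Z_0)/(Z_L + Z_0) = (194 − j66.8)/(390 − j66.8)
|Γ| = 205/396 = 0.519
VSWR = (1 + |Γ|)/(1 − |Γ|) = 1.52/0.481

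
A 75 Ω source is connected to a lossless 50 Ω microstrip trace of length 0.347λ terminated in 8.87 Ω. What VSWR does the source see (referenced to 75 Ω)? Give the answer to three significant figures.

VSWR ≈ 5.33

βl = 2π × 0.347 = 125°
tan(βl) = -1.43
Z_in = Z_0·(Z_L + jZ_0·tanβl)/(Z_0 + jZ_L·tanβl) = 25.4 − j65.2 Ω
Γ_s = (Z_in − Z_s)/(Z_in + Z_s) = (-49.6 − j65.2)/(100 − j65.2), |Γ_s| = 0.684
VSWR = (1 + |Γ_s|)/(1 − |Γ_s|)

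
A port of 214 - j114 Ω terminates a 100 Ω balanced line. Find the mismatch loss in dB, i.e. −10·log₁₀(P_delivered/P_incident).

Γ = (114 − j114)/(314 − j114), |Γ| = 0.483
|Γ|² = 0.233, so P_del/P_inc = 1 − |Γ|² = 0.767
ML = −10·log₁₀(1 − |Γ|²)

mismatch loss ≈ 1.15 dB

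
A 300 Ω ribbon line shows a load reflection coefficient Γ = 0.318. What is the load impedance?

Z_L = Z_0·(1 + Γ)/(1 − Γ) = 300·(1.32)/(0.682)

Z_L ≈ 580 Ω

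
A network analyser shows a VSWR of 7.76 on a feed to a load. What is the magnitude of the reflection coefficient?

|Γ| ≈ 0.772

|Γ| = (S − 1)/(S + 1) = (7.76 − 1)/(7.76 + 1) = 6.76/8.76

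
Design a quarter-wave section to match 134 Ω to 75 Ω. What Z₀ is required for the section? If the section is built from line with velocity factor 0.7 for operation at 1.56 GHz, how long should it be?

Z_qwt ≈ 100 Ω; length ≈ 3.37 cm

Z_qwt = √(Z_0·R_L) = √(75 × 134) = √10050
λ = 0.7·c/f = 0.135 m, so l = λ/4 = 0.0337 m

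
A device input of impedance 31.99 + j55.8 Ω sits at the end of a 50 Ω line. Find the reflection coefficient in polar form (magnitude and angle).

Γ ≈ 0.591 ∠ 73.6°

Γ = (Z_L − Z_0)/(Z_L + Z_0) = (-18.01 + j55.8)/(81.99 + j55.8)
|Γ| = 58.6/99.2 = 0.591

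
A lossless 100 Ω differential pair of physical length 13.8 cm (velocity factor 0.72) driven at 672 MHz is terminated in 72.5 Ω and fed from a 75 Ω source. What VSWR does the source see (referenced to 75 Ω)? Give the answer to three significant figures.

λ = v/f = 0.72·c / 672 MHz = 0.321 m
βl = 2π·l/λ = 2π × 0.429 = 155°
tan(βl) = -0.476
Z_in = Z_0·(Z_L + jZ_0·tanβl)/(Z_0 + jZ_L·tanβl) = 79.5 − j20.2 Ω
Γ_s = (Z_in − Z_s)/(Z_in + Z_s) = (4.46 − j20.2)/(154 − j20.2), |Γ_s| = 0.133
VSWR = (1 + |Γ_s|)/(1 − |Γ_s|)

VSWR ≈ 1.31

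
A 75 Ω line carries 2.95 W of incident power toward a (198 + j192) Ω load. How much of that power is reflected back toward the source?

|Γ| = |(123 + j192)/(273 + j192)| = 0.683
|Γ|² = 0.467
P_refl = |Γ|²·P_inc = 1.38 W, P_del = (1 − |Γ|²)·P_inc = 1.57 W

P_reflected ≈ 1.38 W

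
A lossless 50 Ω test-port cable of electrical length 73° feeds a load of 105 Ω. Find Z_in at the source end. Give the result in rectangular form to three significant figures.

tan(βl) = tan(73°) = 3.27
Z_in = Z_0·(Z_L + jZ_0·tanβl)/(Z_0 + jZ_L·tanβl)
     = 50·(105 + j164)/(50 + j343)

Z_in ≈ 25.5 − j11.6 Ω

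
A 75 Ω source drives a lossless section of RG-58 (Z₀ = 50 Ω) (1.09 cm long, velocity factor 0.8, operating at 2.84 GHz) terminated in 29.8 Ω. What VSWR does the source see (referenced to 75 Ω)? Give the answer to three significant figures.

VSWR ≈ 1.92

λ = v/f = 0.8·c / 2.84 GHz = 0.0845 m
βl = 2π·l/λ = 2π × 0.129 = 46.4°
tan(βl) = 1.05
Z_in = Z_0·(Z_L + jZ_0·tanβl)/(Z_0 + jZ_L·tanβl) = 45.1 + j24.3 Ω
Γ_s = (Z_in − Z_s)/(Z_in + Z_s) = (-29.9 + j24.3)/(120 + j24.3), |Γ_s| = 0.315
VSWR = (1 + |Γ_s|)/(1 − |Γ_s|)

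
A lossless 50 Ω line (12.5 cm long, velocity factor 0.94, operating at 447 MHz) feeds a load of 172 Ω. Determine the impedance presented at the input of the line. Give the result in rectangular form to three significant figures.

λ = v/f = 0.94·c / 447 MHz = 0.631 m
βl = 2π·l/λ = 2π × 0.198 = 71.3°
tan(βl) = tan(71.3°) = 2.96
Z_in = Z_0·(Z_L + jZ_0·tanβl)/(Z_0 + jZ_L·tanβl)
     = 50·(172 + j148)/(50 + j509)

Z_in ≈ 16 − j15.3 Ω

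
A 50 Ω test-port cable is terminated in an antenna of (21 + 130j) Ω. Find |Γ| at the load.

|Γ| ≈ 0.899

Γ = (Z_L − Z_0)/(Z_L + Z_0) = (-29 + j130)/(71 + j130)
|Γ| = 133/148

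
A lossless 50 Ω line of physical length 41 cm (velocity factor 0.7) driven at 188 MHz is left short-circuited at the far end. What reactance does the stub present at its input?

X_in ≈ -55.3 Ω (capacitive)

λ = v/f = 0.7·c / 188 MHz = 1.12 m
βl = 2π·l/λ = 2π × 0.367 = 132°
tan(βl) = -1.11
For a short-circuited stub, Z_in = jZ_0·tan(βl)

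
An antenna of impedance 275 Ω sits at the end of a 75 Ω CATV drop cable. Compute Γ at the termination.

Γ = 0.571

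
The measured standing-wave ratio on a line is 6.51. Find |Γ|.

|Γ| = (S − 1)/(S + 1) = (6.51 − 1)/(6.51 + 1) = 5.51/7.51

|Γ| ≈ 0.734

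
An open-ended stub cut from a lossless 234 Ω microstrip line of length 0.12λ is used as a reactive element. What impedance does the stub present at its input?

Z_in ≈ −j249 Ω

βl = 2π × 0.12 = 43.2°
tan(βl) = 0.939
For an open-ended stub, Z_in = −jZ_0·cot(βl) = −jZ_0/tan(βl)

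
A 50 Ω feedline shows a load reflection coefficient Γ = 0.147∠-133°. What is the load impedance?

Z_L ≈ 40 − j8.8 Ω

Z_L = Z_0·(1 + Γ)/(1 − Γ) = 50·(0.9 − j0.108)/(1.1 + j0.108)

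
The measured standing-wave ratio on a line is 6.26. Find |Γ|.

|Γ| = (S − 1)/(S + 1) = (6.26 − 1)/(6.26 + 1) = 5.26/7.26

|Γ| ≈ 0.725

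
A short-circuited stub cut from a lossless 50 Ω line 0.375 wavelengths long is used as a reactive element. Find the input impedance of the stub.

Z_in ≈ −j50 Ω

βl = 2π × 0.375 = 135°
tan(βl) = -1
For a short-circuited stub, Z_in = jZ_0·tan(βl)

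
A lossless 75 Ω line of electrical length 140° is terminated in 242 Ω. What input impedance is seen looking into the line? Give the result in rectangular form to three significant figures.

tan(βl) = tan(140°) = -0.839
Z_in = Z_0·(Z_L + jZ_0·tanβl)/(Z_0 + jZ_L·tanβl)
     = 75·(242 − j62.9)/(75 − j203)

Z_in ≈ 49.5 + j71.1 Ω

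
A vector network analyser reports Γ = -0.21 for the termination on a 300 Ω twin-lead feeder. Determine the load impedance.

Z_L ≈ 196 Ω

Z_L = Z_0·(1 + Γ)/(1 − Γ) = 300·(0.79)/(1.21)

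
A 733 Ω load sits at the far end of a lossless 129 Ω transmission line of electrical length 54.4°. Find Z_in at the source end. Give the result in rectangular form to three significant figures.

Z_in ≈ 33.8 − j88.1 Ω

tan(βl) = tan(54.4°) = 1.4
Z_in = Z_0·(Z_L + jZ_0·tanβl)/(Z_0 + jZ_L·tanβl)
     = 129·(733 + j180)/(129 + j1020)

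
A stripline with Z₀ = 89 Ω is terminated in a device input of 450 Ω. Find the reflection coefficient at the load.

Γ = 0.67

Γ = (Z_L − Z_0)/(Z_L + Z_0) = (450 − 89)/(450 + 89) = 361/539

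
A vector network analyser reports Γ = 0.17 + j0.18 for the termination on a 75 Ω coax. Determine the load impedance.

Z_L ≈ 97.6 + j37.4 Ω

Z_L = Z_0·(1 + Γ)/(1 − Γ) = 75·(1.17 + j0.18)/(0.83 − j0.18)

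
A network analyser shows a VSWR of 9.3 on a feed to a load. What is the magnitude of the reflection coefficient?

|Γ| = (S − 1)/(S + 1) = (9.3 − 1)/(9.3 + 1) = 8.3/10.3

|Γ| ≈ 0.806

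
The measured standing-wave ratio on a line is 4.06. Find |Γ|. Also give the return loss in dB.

|Γ| ≈ 0.605; return loss ≈ 4.37 dB

|Γ| = (S − 1)/(S + 1) = (4.06 − 1)/(4.06 + 1) = 3.06/5.06
RL = −20·log₁₀|Γ| = −20·log₁₀(0.605)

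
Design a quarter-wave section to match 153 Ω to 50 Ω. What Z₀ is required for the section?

Z_qwt = √(Z_0·R_L) = √(50 × 153) = √7650

Z_qwt ≈ 87.5 Ω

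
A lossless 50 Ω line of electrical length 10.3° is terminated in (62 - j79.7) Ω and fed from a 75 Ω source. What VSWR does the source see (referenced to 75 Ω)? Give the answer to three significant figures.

VSWR ≈ 3.56

tan(βl) = 0.182
Z_in = Z_0·(Z_L + jZ_0·tanβl)/(Z_0 + jZ_L·tanβl) = 37.4 − j61.3 Ω
Γ_s = (Z_in − Z_s)/(Z_in + Z_s) = (-37.6 − j61.3)/(112 − j61.3), |Γ_s| = 0.562
VSWR = (1 + |Γ_s|)/(1 − |Γ_s|)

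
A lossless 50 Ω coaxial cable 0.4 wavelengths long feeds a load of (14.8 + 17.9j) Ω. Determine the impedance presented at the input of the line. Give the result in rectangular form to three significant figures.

Z_in ≈ 13.8 − j12.3 Ω

βl = 2π × 0.4 = 144°
tan(βl) = tan(144°) = -0.727
Z_in = Z_0·(Z_L + jZ_0·tanβl)/(Z_0 + jZ_L·tanβl)
     = 50·(14.8 − j18.4)/(63 − j10.8)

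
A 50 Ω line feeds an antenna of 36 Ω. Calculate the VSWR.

For a purely resistive load, VSWR = R_L/Z_0 or Z_0/R_L (whichever > 1) = 50/36

VSWR ≈ 1.39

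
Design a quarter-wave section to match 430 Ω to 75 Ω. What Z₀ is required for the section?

Z_qwt ≈ 180 Ω

Z_qwt = √(Z_0·R_L) = √(75 × 430) = √32250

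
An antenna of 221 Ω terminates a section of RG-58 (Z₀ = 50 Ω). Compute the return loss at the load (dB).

Γ = (221 − 50)/(221 + 50) = 0.631
RL = −20·log₁₀|Γ| = −20·log₁₀(0.631)

RL ≈ 4 dB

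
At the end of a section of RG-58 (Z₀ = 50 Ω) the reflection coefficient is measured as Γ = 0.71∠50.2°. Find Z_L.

Z_L ≈ 41.7 + j91.7 Ω

Z_L = Z_0·(1 + Γ)/(1 − Γ) = 50·(1.45 + j0.545)/(0.546 − j0.545)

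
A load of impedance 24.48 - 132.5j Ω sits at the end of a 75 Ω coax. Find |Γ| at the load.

Γ = (Z_L − Z_0)/(Z_L + Z_0) = (-50.52 − j132.5)/(99.48 − j132.5)
|Γ| = 142/166

|Γ| ≈ 0.856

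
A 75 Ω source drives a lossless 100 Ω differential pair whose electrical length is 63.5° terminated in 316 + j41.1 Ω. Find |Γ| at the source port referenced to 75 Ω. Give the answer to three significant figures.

|Γ| ≈ 0.485

tan(βl) = 2.01
Z_in = Z_0·(Z_L + jZ_0·tanβl)/(Z_0 + jZ_L·tanβl) = 39.5 − j48.8 Ω
Γ_s = (Z_in − Z_s)/(Z_in + Z_s) = (-35.5 − j48.8)/(114 − j48.8), |Γ_s| = 0.485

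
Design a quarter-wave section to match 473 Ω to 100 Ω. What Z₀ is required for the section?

Z_qwt ≈ 217 Ω

Z_qwt = √(Z_0·R_L) = √(100 × 473) = √47300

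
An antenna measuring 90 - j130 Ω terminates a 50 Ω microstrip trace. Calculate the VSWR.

VSWR ≈ 5.94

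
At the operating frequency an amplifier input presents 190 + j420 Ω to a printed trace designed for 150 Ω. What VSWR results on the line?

Γ = (Z_L − Z_0)/(Z_L + Z_0) = (40 + j420)/(340 + j420)
|Γ| = 422/540 = 0.781
VSWR = (1 + |Γ|)/(1 − |Γ|) = 1.78/0.219

VSWR ≈ 8.12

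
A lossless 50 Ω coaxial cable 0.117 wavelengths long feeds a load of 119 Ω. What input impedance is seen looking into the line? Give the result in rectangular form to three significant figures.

Z_in ≈ 38.4 − j37.4 Ω

βl = 2π × 0.117 = 42.1°
tan(βl) = tan(42.1°) = 0.904
Z_in = Z_0·(Z_L + jZ_0·tanβl)/(Z_0 + jZ_L·tanβl)
     = 50·(119 + j45.2)/(50 + j108)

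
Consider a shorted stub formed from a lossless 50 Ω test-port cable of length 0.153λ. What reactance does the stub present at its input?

X_in ≈ 71.6 Ω (inductive)

βl = 2π × 0.153 = 55.1°
tan(βl) = 1.43
For a shorted stub, Z_in = jZ_0·tan(βl)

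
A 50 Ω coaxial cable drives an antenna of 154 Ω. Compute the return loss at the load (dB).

Γ = (154 − 50)/(154 + 50) = 0.51
RL = −20·log₁₀|Γ| = −20·log₁₀(0.51)

RL ≈ 5.85 dB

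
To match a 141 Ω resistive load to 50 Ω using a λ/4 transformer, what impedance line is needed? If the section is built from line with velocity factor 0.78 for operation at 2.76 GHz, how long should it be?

Z_qwt ≈ 84 Ω; length ≈ 2.12 cm

Z_qwt = √(Z_0·R_L) = √(50 × 141) = √7050
λ = 0.78·c/f = 0.0848 m, so l = λ/4 = 0.0212 m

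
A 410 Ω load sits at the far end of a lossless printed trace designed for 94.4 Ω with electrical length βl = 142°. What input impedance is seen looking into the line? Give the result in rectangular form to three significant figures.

tan(βl) = tan(142°) = -0.781
Z_in = Z_0·(Z_L + jZ_0·tanβl)/(Z_0 + jZ_L·tanβl)
     = 94.4·(410 − j73.8)/(94.4 − j320)

Z_in ≈ 52.8 + j105 Ω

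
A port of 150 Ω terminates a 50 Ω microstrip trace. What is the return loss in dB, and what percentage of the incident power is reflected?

RL ≈ 6.02 dB; 25% of incident power reflected

Γ = (150 − 50)/(150 + 50) = 0.5
RL = −20·log₁₀(0.5) = 6.02 dB
P_refl/P_inc = |Γ|² = 0.25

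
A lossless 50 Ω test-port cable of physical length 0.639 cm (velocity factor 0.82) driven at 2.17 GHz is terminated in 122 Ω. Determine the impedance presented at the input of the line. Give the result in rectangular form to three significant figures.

Z_in ≈ 76.5 − j50.5 Ω

λ = v/f = 0.82·c / 2.17 GHz = 0.113 m
βl = 2π·l/λ = 2π × 0.0564 = 20.3°
tan(βl) = tan(20.3°) = 0.37
Z_in = Z_0·(Z_L + jZ_0·tanβl)/(Z_0 + jZ_L·tanβl)
     = 50·(122 + j18.5)/(50 + j45.1)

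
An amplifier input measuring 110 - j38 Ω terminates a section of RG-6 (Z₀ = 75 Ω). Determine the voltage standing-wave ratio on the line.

Γ = (Z_L − Z_0)/(Z_L + Z_0) = (35 − j38)/(185 − j38)
|Γ| = 51.7/189 = 0.274
VSWR = (1 + |Γ|)/(1 − |Γ|) = 1.27/0.726

VSWR ≈ 1.75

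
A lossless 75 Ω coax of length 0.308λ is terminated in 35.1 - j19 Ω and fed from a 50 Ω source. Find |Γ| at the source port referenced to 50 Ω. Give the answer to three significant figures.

βl = 2π × 0.308 = 111°
tan(βl) = -2.62
Z_in = Z_0·(Z_L + jZ_0·tanβl)/(Z_0 + jZ_L·tanβl) = 171 − j18.1 Ω
Γ_s = (Z_in − Z_s)/(Z_in + Z_s) = (121 − j18.1)/(221 − j18.1), |Γ_s| = 0.551

|Γ| ≈ 0.551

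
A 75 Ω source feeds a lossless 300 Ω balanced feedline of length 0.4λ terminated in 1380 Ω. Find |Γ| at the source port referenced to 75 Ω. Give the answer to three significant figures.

βl = 2π × 0.4 = 144°
tan(βl) = -0.727
Z_in = Z_0·(Z_L + jZ_0·tanβl)/(Z_0 + jZ_L·tanβl) = 173 + j361 Ω
Γ_s = (Z_in − Z_s)/(Z_in + Z_s) = (98.3 + j361)/(248 + j361), |Γ_s| = 0.854

|Γ| ≈ 0.854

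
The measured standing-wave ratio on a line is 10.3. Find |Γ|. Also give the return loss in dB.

|Γ| ≈ 0.823; return loss ≈ 1.69 dB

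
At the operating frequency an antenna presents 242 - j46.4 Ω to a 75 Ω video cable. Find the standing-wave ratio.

VSWR ≈ 3.36

Γ = (Z_L − Z_0)/(Z_L + Z_0) = (167 − j46.4)/(317 − j46.4)
|Γ| = 173/320 = 0.541
VSWR = (1 + |Γ|)/(1 − |Γ|) = 1.54/0.459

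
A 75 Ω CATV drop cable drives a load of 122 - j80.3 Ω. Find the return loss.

Γ = (47 − j80.3)/(197 − j80.3), |Γ| = 0.437
RL = −20·log₁₀|Γ| = −20·log₁₀(0.437)

RL ≈ 7.18 dB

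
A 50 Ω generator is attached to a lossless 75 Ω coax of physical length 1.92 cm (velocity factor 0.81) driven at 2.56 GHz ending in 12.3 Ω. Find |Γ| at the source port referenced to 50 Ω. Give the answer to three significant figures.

λ = v/f = 0.81·c / 2.56 GHz = 0.0949 m
βl = 2π·l/λ = 2π × 0.202 = 72.8°
tan(βl) = 3.23
Z_in = Z_0·(Z_L + jZ_0·tanβl)/(Z_0 + jZ_L·tanβl) = 110 + j184 Ω
Γ_s = (Z_in − Z_s)/(Z_in + Z_s) = (60 + j184)/(160 + j184), |Γ_s| = 0.794

|Γ| ≈ 0.794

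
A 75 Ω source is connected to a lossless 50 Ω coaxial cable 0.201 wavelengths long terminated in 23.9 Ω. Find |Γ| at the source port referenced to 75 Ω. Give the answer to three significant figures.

βl = 2π × 0.201 = 72.4°
tan(βl) = 3.14
Z_in = Z_0·(Z_L + jZ_0·tanβl)/(Z_0 + jZ_L·tanβl) = 79.8 + j37.2 Ω
Γ_s = (Z_in − Z_s)/(Z_in + Z_s) = (4.84 + j37.2)/(155 + j37.2), |Γ_s| = 0.236

|Γ| ≈ 0.236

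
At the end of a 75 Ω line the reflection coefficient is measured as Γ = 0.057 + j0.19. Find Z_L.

Z_L = Z_0·(1 + Γ)/(1 − Γ) = 75·(1.06 + j0.19)/(0.943 − j0.19)

Z_L ≈ 77.9 + j30.8 Ω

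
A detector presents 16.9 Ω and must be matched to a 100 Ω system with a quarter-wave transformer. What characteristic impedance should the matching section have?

Z_qwt ≈ 41.1 Ω

Z_qwt = √(Z_0·R_L) = √(100 × 16.9) = √1690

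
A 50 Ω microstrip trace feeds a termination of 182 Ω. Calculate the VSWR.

VSWR ≈ 3.64

Γ = (182 − 50)/(182 + 50) = 0.569
VSWR = (1 + 0.569)/(1 − 0.569)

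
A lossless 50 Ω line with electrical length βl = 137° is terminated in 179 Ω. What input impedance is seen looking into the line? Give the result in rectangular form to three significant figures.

tan(βl) = tan(137°) = -0.933
Z_in = Z_0·(Z_L + jZ_0·tanβl)/(Z_0 + jZ_L·tanβl)
     = 50·(179 − j46.6)/(50 − j167)

Z_in ≈ 27.6 + j45.4 Ω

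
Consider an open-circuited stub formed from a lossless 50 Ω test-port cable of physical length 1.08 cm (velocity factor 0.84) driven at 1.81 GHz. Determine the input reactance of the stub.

X_in ≈ -94.3 Ω (capacitive)

λ = v/f = 0.84·c / 1.81 GHz = 0.139 m
βl = 2π·l/λ = 2π × 0.0776 = 27.9°
tan(βl) = 0.53
For an open-circuited stub, Z_in = −jZ_0·cot(βl) = −jZ_0/tan(βl)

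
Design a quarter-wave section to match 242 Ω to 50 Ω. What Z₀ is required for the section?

Z_qwt ≈ 110 Ω

Z_qwt = √(Z_0·R_L) = √(50 × 242) = √12100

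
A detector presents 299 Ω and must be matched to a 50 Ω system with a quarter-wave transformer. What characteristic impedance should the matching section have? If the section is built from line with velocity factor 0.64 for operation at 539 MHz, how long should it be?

Z_qwt = √(Z_0·R_L) = √(50 × 299) = √14950
λ = 0.64·c/f = 0.356 m, so l = λ/4 = 0.0891 m

Z_qwt ≈ 122 Ω; length ≈ 8.91 cm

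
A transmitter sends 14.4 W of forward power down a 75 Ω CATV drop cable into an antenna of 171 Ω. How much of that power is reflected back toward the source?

P_reflected ≈ 2.19 W

Γ = (171 − 75)/(171 + 75) = 0.39
|Γ|² = 0.152
P_refl = |Γ|²·P_inc = 2.19 W, P_del = (1 − |Γ|²)·P_inc = 12.2 W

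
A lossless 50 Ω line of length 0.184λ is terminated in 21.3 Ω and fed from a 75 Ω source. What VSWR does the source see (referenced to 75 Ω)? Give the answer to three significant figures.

VSWR ≈ 1.95

βl = 2π × 0.184 = 66.2°
tan(βl) = 2.27
Z_in = Z_0·(Z_L + jZ_0·tanβl)/(Z_0 + jZ_L·tanβl) = 67.8 + j48 Ω
Γ_s = (Z_in − Z_s)/(Z_in + Z_s) = (-7.24 + j48)/(143 + j48), |Γ_s| = 0.322
VSWR = (1 + |Γ_s|)/(1 − |Γ_s|)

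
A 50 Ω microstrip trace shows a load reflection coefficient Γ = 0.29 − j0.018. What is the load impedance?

Z_L ≈ 90.8 − j3.57 Ω

Z_L = Z_0·(1 + Γ)/(1 − Γ) = 50·(1.29 − j0.018)/(0.71 + j0.018)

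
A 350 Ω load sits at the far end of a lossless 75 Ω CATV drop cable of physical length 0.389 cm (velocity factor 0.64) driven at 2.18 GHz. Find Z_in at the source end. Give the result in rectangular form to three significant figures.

Z_in ≈ 137 − j160 Ω

λ = v/f = 0.64·c / 2.18 GHz = 0.0881 m
βl = 2π·l/λ = 2π × 0.0442 = 15.9°
tan(βl) = tan(15.9°) = 0.285
Z_in = Z_0·(Z_L + jZ_0·tanβl)/(Z_0 + jZ_L·tanβl)
     = 75·(350 + j21.4)/(75 + j99.7)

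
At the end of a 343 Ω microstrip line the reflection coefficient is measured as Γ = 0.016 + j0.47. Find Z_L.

Z_L ≈ 225 + j271 Ω

Z_L = Z_0·(1 + Γ)/(1 − Γ) = 343·(1.02 + j0.47)/(0.984 − j0.47)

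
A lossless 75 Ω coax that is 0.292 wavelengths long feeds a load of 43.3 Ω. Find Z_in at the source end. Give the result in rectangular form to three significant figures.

βl = 2π × 0.292 = 105°
tan(βl) = tan(105°) = -3.7
Z_in = Z_0·(Z_L + jZ_0·tanβl)/(Z_0 + jZ_L·tanβl)
     = 75·(43.3 − j278)/(75 − j160)

Z_in ≈ 114 − j33.3 Ω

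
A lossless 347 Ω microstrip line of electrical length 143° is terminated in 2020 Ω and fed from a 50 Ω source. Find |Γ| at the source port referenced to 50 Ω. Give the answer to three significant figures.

tan(βl) = -0.754
Z_in = Z_0·(Z_L + jZ_0·tanβl)/(Z_0 + jZ_L·tanβl) = 156 + j425 Ω
Γ_s = (Z_in − Z_s)/(Z_in + Z_s) = (106 + j425)/(206 + j425), |Γ_s| = 0.927

|Γ| ≈ 0.927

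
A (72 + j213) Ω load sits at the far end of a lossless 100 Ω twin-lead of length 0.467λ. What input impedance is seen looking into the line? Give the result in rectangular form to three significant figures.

βl = 2π × 0.467 = 168°
tan(βl) = tan(168°) = -0.21
Z_in = Z_0·(Z_L + jZ_0·tanβl)/(Z_0 + jZ_L·tanβl)
     = 100·(72 + j192)/(145 − j15.1)

Z_in ≈ 35.5 + j136 Ω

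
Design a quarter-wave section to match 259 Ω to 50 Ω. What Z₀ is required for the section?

Z_qwt = √(Z_0·R_L) = √(50 × 259) = √12950

Z_qwt ≈ 114 Ω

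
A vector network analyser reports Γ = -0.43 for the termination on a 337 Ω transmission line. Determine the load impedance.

Z_L = Z_0·(1 + Γ)/(1 − Γ) = 337·(0.57)/(1.43)

Z_L ≈ 134 Ω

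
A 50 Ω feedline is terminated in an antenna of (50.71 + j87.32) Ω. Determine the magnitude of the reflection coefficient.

Γ = (Z_L − Z_0)/(Z_L + Z_0) = (0.71 + j87.32)/(100.7 + j87.32)
|Γ| = 87.3/133

|Γ| ≈ 0.655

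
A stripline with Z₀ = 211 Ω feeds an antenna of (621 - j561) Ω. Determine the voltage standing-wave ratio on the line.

Γ = (Z_L − Z_0)/(Z_L + Z_0) = (410 − j561)/(832 − j561)
|Γ| = 695/1000 = 0.692
VSWR = (1 + |Γ|)/(1 − |Γ|) = 1.69/0.308

VSWR ≈ 5.5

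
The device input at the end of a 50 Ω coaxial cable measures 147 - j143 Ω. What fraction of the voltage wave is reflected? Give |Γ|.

Γ = (Z_L − Z_0)/(Z_L + Z_0) = (97 − j143)/(197 − j143)
|Γ| = 173/243

|Γ| ≈ 0.71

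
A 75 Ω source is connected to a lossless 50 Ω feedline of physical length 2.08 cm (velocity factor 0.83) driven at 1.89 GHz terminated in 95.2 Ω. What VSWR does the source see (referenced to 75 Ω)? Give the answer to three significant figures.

λ = v/f = 0.83·c / 1.89 GHz = 0.132 m
βl = 2π·l/λ = 2π × 0.158 = 56.8°
tan(βl) = 1.53
Z_in = Z_0·(Z_L + jZ_0·tanβl)/(Z_0 + jZ_L·tanβl) = 33.5 − j21.2 Ω
Γ_s = (Z_in − Z_s)/(Z_in + Z_s) = (-41.5 − j21.2)/(109 − j21.2), |Γ_s| = 0.421
VSWR = (1 + |Γ_s|)/(1 − |Γ_s|)

VSWR ≈ 2.45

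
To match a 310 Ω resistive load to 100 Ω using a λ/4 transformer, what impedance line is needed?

Z_qwt ≈ 176 Ω

Z_qwt = √(Z_0·R_L) = √(100 × 310) = √31000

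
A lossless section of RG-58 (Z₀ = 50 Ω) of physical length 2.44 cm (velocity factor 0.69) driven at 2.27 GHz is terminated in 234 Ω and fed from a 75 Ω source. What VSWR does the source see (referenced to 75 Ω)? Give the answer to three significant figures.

λ = v/f = 0.69·c / 2.27 GHz = 0.0912 m
βl = 2π·l/λ = 2π × 0.268 = 96.3°
tan(βl) = -9.02
Z_in = Z_0·(Z_L + jZ_0·tanβl)/(Z_0 + jZ_L·tanβl) = 10.8 + j5.29 Ω
Γ_s = (Z_in − Z_s)/(Z_in + Z_s) = (-64.2 + j5.29)/(85.8 + j5.29), |Γ_s| = 0.749
VSWR = (1 + |Γ_s|)/(1 − |Γ_s|)

VSWR ≈ 6.97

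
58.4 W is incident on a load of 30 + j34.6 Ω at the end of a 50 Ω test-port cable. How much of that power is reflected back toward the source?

|Γ| = |(-20 + j34.6)/(80 + j34.6)| = 0.459
|Γ|² = 0.21
P_refl = |Γ|²·P_inc = 12.3 W, P_del = (1 − |Γ|²)·P_inc = 46.1 W

P_reflected ≈ 12.3 W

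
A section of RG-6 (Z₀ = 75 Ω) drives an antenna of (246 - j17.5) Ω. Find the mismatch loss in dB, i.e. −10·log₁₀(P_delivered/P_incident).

mismatch loss ≈ 1.46 dB

Γ = (171 − j17.5)/(321 − j17.5), |Γ| = 0.535
|Γ|² = 0.286, so P_del/P_inc = 1 − |Γ|² = 0.714
ML = −10·log₁₀(1 − |Γ|²)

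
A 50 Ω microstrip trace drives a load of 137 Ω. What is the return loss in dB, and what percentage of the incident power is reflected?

Γ = (137 − 50)/(137 + 50) = 0.465
RL = −20·log₁₀(0.465) = 6.65 dB
P_refl/P_inc = |Γ|² = 0.216

RL ≈ 6.65 dB; 21.6% of incident power reflected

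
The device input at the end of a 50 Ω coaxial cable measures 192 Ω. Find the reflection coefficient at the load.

Γ = (Z_L − Z_0)/(Z_L + Z_0) = (192 − 50)/(192 + 50) = 142/242

Γ = 0.587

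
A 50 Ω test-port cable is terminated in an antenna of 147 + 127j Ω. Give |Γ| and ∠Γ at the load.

Γ ≈ 0.682 ∠ 19.8°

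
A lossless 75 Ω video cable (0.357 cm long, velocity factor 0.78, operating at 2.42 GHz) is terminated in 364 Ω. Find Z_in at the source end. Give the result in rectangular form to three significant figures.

λ = v/f = 0.78·c / 2.42 GHz = 0.0967 m
βl = 2π·l/λ = 2π × 0.0369 = 13.3°
tan(βl) = tan(13.3°) = 0.236
Z_in = Z_0·(Z_L + jZ_0·tanβl)/(Z_0 + jZ_L·tanβl)
     = 75·(364 + j17.7)/(75 + j86)

Z_in ≈ 166 − j173 Ω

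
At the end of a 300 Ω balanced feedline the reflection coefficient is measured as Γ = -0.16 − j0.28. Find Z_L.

Z_L = Z_0·(1 + Γ)/(1 − Γ) = 300·(0.84 − j0.28)/(1.16 + j0.28)

Z_L ≈ 189 − j118 Ω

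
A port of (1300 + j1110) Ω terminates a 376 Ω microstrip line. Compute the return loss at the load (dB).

RL ≈ 2.87 dB

Γ = (924 + j1110)/(1676 + j1110), |Γ| = 0.718
RL = −20·log₁₀|Γ| = −20·log₁₀(0.718)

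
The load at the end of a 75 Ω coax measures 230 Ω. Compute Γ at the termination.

Γ = (Z_L − Z_0)/(Z_L + Z_0) = (230 − 75)/(230 + 75) = 155/305

Γ = 0.508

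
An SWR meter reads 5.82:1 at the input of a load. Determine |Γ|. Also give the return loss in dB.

|Γ| ≈ 0.707; return loss ≈ 3.01 dB

|Γ| = (S − 1)/(S + 1) = (5.82 − 1)/(5.82 + 1) = 4.82/6.82
RL = −20·log₁₀|Γ| = −20·log₁₀(0.707)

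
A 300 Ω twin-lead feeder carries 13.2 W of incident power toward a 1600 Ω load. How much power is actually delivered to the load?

Γ = (1600 − 300)/(1600 + 300) = 0.684
|Γ|² = 0.468
P_refl = |Γ|²·P_inc = 6.18 W, P_del = (1 − |Γ|²)·P_inc = 7.02 W

P_delivered ≈ 7.02 W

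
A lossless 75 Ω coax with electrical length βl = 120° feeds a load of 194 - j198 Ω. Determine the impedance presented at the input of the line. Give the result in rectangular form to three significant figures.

tan(βl) = tan(120°) = -1.73
Z_in = Z_0·(Z_L + jZ_0·tanβl)/(Z_0 + jZ_L·tanβl)
     = 75·(194 − j328)/(-268 − j336)

Z_in ≈ 23.6 + j62.1 Ω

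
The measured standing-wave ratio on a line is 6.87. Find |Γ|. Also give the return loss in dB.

|Γ| = (S − 1)/(S + 1) = (6.87 − 1)/(6.87 + 1) = 5.87/7.87
RL = −20·log₁₀|Γ| = −20·log₁₀(0.746)

|Γ| ≈ 0.746; return loss ≈ 2.55 dB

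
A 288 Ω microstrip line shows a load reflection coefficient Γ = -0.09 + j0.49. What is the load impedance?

Z_L = Z_0·(1 + Γ)/(1 − Γ) = 288·(0.91 + j0.49)/(1.09 − j0.49)

Z_L ≈ 152 + j198 Ω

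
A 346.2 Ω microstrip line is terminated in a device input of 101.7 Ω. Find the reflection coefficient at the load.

Γ = -0.546

Γ = (Z_L − Z_0)/(Z_L + Z_0) = (101.7 − 346.2)/(101.7 + 346.2) = -244.5/447.9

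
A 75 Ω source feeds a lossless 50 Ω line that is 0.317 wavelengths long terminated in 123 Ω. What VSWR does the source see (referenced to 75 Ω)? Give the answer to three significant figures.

βl = 2π × 0.317 = 114°
tan(βl) = -2.23
Z_in = Z_0·(Z_L + jZ_0·tanβl)/(Z_0 + jZ_L·tanβl) = 23.6 + j18.1 Ω
Γ_s = (Z_in − Z_s)/(Z_in + Z_s) = (-51.4 + j18.1)/(98.6 + j18.1), |Γ_s| = 0.543
VSWR = (1 + |Γ_s|)/(1 − |Γ_s|)

VSWR ≈ 3.38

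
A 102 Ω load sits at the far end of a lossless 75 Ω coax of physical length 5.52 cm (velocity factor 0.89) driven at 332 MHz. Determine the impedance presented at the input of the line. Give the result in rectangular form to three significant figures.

λ = v/f = 0.89·c / 332 MHz = 0.804 m
βl = 2π·l/λ = 2π × 0.0686 = 24.7°
tan(βl) = tan(24.7°) = 0.46
Z_in = Z_0·(Z_L + jZ_0·tanβl)/(Z_0 + jZ_L·tanβl)
     = 75·(102 + j34.5)/(75 + j46.9)

Z_in ≈ 88.8 − j21.1 Ω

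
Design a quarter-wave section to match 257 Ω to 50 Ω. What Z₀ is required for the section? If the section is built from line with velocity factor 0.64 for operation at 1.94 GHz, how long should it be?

Z_qwt ≈ 113 Ω; length ≈ 2.47 cm

Z_qwt = √(Z_0·R_L) = √(50 × 257) = √12850
λ = 0.64·c/f = 0.099 m, so l = λ/4 = 0.0247 m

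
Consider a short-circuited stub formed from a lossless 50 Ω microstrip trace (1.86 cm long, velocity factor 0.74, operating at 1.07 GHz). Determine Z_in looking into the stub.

λ = v/f = 0.74·c / 1.07 GHz = 0.207 m
βl = 2π·l/λ = 2π × 0.0896 = 32.3°
tan(βl) = 0.632
For a short-circuited stub, Z_in = jZ_0·tan(βl)

Z_in ≈ +j31.6 Ω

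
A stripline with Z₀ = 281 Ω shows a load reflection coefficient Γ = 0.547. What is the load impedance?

Z_L = Z_0·(1 + Γ)/(1 − Γ) = 281·(1.55)/(0.453)

Z_L ≈ 960 Ω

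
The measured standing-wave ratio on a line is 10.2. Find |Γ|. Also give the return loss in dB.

|Γ| ≈ 0.821; return loss ≈ 1.71 dB

|Γ| = (S − 1)/(S + 1) = (10.2 − 1)/(10.2 + 1) = 9.2/11.2
RL = −20·log₁₀|Γ| = −20·log₁₀(0.821)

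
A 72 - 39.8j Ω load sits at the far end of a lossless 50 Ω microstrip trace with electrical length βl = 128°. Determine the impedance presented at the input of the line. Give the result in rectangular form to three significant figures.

tan(βl) = tan(128°) = -1.28
Z_in = Z_0·(Z_L + jZ_0·tanβl)/(Z_0 + jZ_L·tanβl)
     = 50·(72 − j104)/(-0.942 − j92.2)

Z_in ≈ 55.9 + j39.6 Ω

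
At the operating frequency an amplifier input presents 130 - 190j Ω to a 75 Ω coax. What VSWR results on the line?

VSWR ≈ 5.84

Γ = (Z_L − Z_0)/(Z_L + Z_0) = (55 − j190)/(205 − j190)
|Γ| = 198/280 = 0.708
VSWR = (1 + |Γ|)/(1 − |Γ|) = 1.71/0.292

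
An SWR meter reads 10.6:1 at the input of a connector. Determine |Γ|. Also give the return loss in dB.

|Γ| ≈ 0.828; return loss ≈ 1.64 dB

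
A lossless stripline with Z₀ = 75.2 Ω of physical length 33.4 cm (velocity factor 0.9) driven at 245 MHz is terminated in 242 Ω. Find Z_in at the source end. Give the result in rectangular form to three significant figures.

Z_in ≈ 25.9 + j23.3 Ω

λ = v/f = 0.9·c / 245 MHz = 1.1 m
βl = 2π·l/λ = 2π × 0.303 = 109°
tan(βl) = tan(109°) = -2.89
Z_in = Z_0·(Z_L + jZ_0·tanβl)/(Z_0 + jZ_L·tanβl)
     = 75.2·(242 − j217)/(75.2 − j699)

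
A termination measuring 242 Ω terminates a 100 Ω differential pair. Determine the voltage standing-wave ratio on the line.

For a purely resistive load, VSWR = R_L/Z_0 or Z_0/R_L (whichever > 1) = 242/100

VSWR ≈ 2.42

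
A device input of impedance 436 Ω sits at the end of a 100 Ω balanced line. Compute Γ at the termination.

Γ = 0.627

Γ = (Z_L − Z_0)/(Z_L + Z_0) = (436 − 100)/(436 + 100) = 336/536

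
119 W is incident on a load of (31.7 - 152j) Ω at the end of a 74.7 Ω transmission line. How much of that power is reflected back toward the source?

P_reflected ≈ 86.3 W

|Γ| = |(-43 − j152)/(106.4 − j152)| = 0.851
|Γ|² = 0.725
P_refl = |Γ|²·P_inc = 86.3 W, P_del = (1 − |Γ|²)·P_inc = 32.7 W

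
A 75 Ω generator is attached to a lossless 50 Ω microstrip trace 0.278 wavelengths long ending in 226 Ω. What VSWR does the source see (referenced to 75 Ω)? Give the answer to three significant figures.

VSWR ≈ 6.67

βl = 2π × 0.278 = 100°
tan(βl) = -5.63
Z_in = Z_0·(Z_L + jZ_0·tanβl)/(Z_0 + jZ_L·tanβl) = 11.4 + j8.44 Ω
Γ_s = (Z_in − Z_s)/(Z_in + Z_s) = (-63.6 + j8.44)/(86.4 + j8.44), |Γ_s| = 0.739
VSWR = (1 + |Γ_s|)/(1 − |Γ_s|)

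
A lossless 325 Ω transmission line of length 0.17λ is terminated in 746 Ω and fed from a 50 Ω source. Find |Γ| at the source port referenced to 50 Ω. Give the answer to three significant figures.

|Γ| ≈ 0.704

βl = 2π × 0.17 = 61.2°
tan(βl) = 1.82
Z_in = Z_0·(Z_L + jZ_0·tanβl)/(Z_0 + jZ_L·tanβl) = 174 − j137 Ω
Γ_s = (Z_in − Z_s)/(Z_in + Z_s) = (124 − j137)/(224 − j137), |Γ_s| = 0.704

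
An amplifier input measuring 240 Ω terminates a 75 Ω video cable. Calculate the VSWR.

VSWR ≈ 3.2

For a purely resistive load, VSWR = R_L/Z_0 or Z_0/R_L (whichever > 1) = 240/75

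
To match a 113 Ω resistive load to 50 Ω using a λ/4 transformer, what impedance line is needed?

Z_qwt ≈ 75.2 Ω

Z_qwt = √(Z_0·R_L) = √(50 × 113) = √5650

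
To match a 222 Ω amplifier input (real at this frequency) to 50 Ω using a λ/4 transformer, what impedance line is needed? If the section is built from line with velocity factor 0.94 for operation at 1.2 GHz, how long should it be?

Z_qwt ≈ 105 Ω; length ≈ 5.88 cm

Z_qwt = √(Z_0·R_L) = √(50 × 222) = √11100
λ = 0.94·c/f = 0.235 m, so l = λ/4 = 0.0587 m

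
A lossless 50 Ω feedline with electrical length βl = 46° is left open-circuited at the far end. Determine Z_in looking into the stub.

Z_in ≈ −j48.3 Ω

tan(βl) = 1.04
For an open-circuited stub, Z_in = −jZ_0·cot(βl) = −jZ_0/tan(βl)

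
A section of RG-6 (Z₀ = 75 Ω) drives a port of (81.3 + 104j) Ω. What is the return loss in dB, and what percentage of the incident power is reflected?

RL ≈ 5.11 dB; 30.8% of incident power reflected

Γ = (6.3 + j104)/(156.3 + j104), |Γ| = 0.555
RL = −20·log₁₀(0.555) = 5.11 dB
P_refl/P_inc = |Γ|² = 0.308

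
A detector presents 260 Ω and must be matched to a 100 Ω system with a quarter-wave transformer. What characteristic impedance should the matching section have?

Z_qwt = √(Z_0·R_L) = √(100 × 260) = √26000

Z_qwt ≈ 161 Ω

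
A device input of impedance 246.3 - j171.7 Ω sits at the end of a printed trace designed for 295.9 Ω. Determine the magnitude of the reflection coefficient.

|Γ| ≈ 0.314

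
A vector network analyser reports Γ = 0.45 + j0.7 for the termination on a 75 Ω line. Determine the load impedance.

Z_L = Z_0·(1 + Γ)/(1 − Γ) = 75·(1.45 + j0.7)/(0.55 − j0.7)

Z_L ≈ 29.1 + j132 Ω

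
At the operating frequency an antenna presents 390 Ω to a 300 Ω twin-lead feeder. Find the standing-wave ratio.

VSWR ≈ 1.3

Γ = (390 − 300)/(390 + 300) = 0.13
VSWR = (1 + 0.13)/(1 − 0.13)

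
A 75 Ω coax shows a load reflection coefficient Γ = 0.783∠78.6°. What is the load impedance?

Z_L = Z_0·(1 + Γ)/(1 − Γ) = 75·(1.15 + j0.768)/(0.845 − j0.768)

Z_L ≈ 22.3 + j88.3 Ω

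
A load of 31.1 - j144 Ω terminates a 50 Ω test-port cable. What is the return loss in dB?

RL ≈ 1.12 dB

Γ = (-18.9 − j144)/(81.1 − j144), |Γ| = 0.879
RL = −20·log₁₀|Γ| = −20·log₁₀(0.879)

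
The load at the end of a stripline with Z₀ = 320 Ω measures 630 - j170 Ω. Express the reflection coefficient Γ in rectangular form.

Γ ≈ 0.347 − j0.117

Γ = (Z_L − Z_0)/(Z_L + Z_0) = (310 − j170)/(950 − j170)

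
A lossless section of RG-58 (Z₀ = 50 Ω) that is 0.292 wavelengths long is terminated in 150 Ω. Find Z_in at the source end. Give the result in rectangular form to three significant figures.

βl = 2π × 0.292 = 105°
tan(βl) = tan(105°) = -3.7
Z_in = Z_0·(Z_L + jZ_0·tanβl)/(Z_0 + jZ_L·tanβl)
     = 50·(150 − j185)/(50 − j555)

Z_in ≈ 17.7 + j11.9 Ω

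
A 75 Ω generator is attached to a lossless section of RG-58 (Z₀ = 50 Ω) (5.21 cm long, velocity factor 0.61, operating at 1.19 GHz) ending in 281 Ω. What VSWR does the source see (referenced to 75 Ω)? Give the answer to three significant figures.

VSWR ≈ 7.14

λ = v/f = 0.61·c / 1.19 GHz = 0.154 m
βl = 2π·l/λ = 2π × 0.339 = 122°
tan(βl) = -1.6
Z_in = Z_0·(Z_L + jZ_0·tanβl)/(Z_0 + jZ_L·tanβl) = 12.2 + j29.8 Ω
Γ_s = (Z_in − Z_s)/(Z_in + Z_s) = (-62.8 + j29.8)/(87.2 + j29.8), |Γ_s| = 0.754
VSWR = (1 + |Γ_s|)/(1 − |Γ_s|)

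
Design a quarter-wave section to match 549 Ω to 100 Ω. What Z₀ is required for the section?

Z_qwt = √(Z_0·R_L) = √(100 × 549) = √54900

Z_qwt ≈ 234 Ω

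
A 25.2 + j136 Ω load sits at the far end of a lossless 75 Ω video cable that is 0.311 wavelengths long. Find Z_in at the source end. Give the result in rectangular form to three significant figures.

βl = 2π × 0.311 = 112°
tan(βl) = tan(112°) = -2.48
Z_in = Z_0·(Z_L + jZ_0·tanβl)/(Z_0 + jZ_L·tanβl)
     = 75·(25.2 − j50)/(412 − j62.5)

Z_in ≈ 5.83 − j8.21 Ω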